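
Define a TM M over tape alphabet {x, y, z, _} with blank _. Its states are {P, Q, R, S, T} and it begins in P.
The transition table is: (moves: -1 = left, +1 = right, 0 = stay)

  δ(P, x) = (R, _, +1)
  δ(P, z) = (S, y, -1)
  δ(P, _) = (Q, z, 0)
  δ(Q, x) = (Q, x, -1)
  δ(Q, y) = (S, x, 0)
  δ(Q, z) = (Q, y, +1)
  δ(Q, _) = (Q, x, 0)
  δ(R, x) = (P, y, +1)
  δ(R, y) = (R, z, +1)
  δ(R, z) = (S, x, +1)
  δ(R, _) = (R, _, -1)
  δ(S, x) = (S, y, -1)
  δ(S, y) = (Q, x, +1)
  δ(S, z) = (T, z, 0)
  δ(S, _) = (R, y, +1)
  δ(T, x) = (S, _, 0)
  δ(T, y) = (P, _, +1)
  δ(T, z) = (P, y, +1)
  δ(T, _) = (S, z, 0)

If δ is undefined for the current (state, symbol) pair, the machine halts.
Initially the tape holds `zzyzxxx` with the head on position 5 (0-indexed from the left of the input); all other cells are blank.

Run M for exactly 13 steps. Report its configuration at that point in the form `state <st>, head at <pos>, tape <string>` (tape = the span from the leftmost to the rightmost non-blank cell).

P | zzyzx[x]x__   read x → write _, move +1, go to R
R | zzyzx_[x]__   read x → write y, move +1, go to P
P | zzyzx_y[_]_   read _ → write z, move 0, go to Q
Q | zzyzx_y[z]_   read z → write y, move +1, go to Q
Q | zzyzx_yy[_]   read _ → write x, move 0, go to Q
Q | zzyzx_yy[x]   read x → write x, move -1, go to Q
Q | zzyzx_y[y]x   read y → write x, move 0, go to S
S | zzyzx_y[x]x   read x → write y, move -1, go to S
S | zzyzx_[y]yx   read y → write x, move +1, go to Q
Q | zzyzx_x[y]x   read y → write x, move 0, go to S
S | zzyzx_x[x]x   read x → write y, move -1, go to S
S | zzyzx_[x]yx   read x → write y, move -1, go to S
S | zzyzx[_]yyx   read _ → write y, move +1, go to R
R | zzyzxy[y]yx
After 13 steps: state R, head at 6, tape zzyzxyyyx.

state R, head at 6, tape zzyzxyyyx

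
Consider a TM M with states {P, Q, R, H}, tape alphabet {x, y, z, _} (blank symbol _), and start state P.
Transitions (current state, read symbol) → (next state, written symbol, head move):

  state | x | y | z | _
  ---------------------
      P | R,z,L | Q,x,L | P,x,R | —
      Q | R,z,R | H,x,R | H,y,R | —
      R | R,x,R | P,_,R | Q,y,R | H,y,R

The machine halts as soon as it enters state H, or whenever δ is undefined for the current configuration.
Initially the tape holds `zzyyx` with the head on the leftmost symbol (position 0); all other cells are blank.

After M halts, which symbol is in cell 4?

P | [z]zyyx   read z → write x, move R, go to P
P | x[z]yyx   read z → write x, move R, go to P
P | xx[y]yx   read y → write x, move L, go to Q
Q | x[x]xyx   read x → write z, move R, go to R
R | xz[x]yx   read x → write x, move R, go to R
R | xzx[y]x   read y → write _, move R, go to P
P | xzx_[x]   read x → write z, move L, go to R
R | xzx[_]z   read _ → write y, move R, go to H
H | xzxy[z]
Cell 4 holds z when M halts.

z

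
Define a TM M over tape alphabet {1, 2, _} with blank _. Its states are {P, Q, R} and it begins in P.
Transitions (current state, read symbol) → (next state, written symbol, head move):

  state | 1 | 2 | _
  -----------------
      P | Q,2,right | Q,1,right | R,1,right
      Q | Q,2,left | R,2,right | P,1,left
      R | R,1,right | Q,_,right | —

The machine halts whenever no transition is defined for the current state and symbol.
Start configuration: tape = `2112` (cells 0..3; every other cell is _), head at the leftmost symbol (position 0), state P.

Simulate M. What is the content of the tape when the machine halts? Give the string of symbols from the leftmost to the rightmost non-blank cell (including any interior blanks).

11_2111

state=P head=0 tape=__[2]112__   (P,2)→(Q,1,right)
state=Q head=1 tape=__1[1]12__   (Q,1)→(Q,2,left)
state=Q head=0 tape=__[1]212__   (Q,1)→(Q,2,left)
state=Q head=-1 tape=_[_]2212__   (Q,_)→(P,1,left)
state=P head=-2 tape=[_]12212__   (P,_)→(R,1,right)
state=R head=-1 tape=1[1]2212__   (R,1)→(R,1,right)
state=R head=0 tape=11[2]212__   (R,2)→(Q,_,right)
state=Q head=1 tape=11_[2]12__   (Q,2)→(R,2,right)
state=R head=2 tape=11_2[1]2__   (R,1)→(R,1,right)
state=R head=3 tape=11_21[2]__   (R,2)→(Q,_,right)
state=Q head=4 tape=11_21_[_]_   (Q,_)→(P,1,left)
state=P head=3 tape=11_21[_]1_   (P,_)→(R,1,right)
state=R head=4 tape=11_211[1]_   (R,1)→(R,1,right)
state=R head=5 tape=11_2111[_]
The non-blank tape span at halt is 11_2111.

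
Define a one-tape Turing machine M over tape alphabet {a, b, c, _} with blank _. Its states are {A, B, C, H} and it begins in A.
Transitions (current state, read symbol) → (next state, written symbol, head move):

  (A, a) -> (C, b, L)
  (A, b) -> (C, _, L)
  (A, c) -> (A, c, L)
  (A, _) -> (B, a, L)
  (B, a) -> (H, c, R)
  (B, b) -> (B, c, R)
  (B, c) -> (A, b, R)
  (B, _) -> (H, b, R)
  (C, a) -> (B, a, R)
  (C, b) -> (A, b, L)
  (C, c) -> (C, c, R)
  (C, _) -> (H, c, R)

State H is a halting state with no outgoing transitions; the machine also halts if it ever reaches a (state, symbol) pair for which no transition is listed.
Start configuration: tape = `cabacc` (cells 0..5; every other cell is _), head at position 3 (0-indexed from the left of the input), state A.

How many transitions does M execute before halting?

8

state=A head=3 tape=__cab[a]cc   (A,a)→(C,b,L)
state=C head=2 tape=__ca[b]bcc   (C,b)→(A,b,L)
state=A head=1 tape=__c[a]bbcc   (A,a)→(C,b,L)
state=C head=0 tape=__[c]bbbcc   (C,c)→(C,c,R)
state=C head=1 tape=__c[b]bbcc   (C,b)→(A,b,L)
state=A head=0 tape=__[c]bbbcc   (A,c)→(A,c,L)
state=A head=-1 tape=_[_]cbbbcc   (A,_)→(B,a,L)
state=B head=-2 tape=[_]acbbbcc   (B,_)→(H,b,R)
state=H head=-1 tape=b[a]cbbbcc
M halts after 8 transitions.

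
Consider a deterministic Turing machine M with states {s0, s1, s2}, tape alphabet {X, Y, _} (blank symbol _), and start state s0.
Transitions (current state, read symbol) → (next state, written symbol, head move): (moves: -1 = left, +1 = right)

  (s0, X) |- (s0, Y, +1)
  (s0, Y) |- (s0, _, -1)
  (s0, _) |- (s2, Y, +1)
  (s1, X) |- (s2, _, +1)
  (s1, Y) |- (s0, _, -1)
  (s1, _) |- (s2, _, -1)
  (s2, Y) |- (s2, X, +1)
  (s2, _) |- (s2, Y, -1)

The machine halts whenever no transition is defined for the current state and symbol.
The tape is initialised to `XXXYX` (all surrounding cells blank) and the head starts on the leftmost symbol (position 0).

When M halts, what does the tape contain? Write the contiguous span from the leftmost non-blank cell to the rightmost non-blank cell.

XXY__X

state=s0 head=0 tape=_[X]XXYX   (s0,X)→(s0,Y,+1)
state=s0 head=1 tape=_Y[X]XYX   (s0,X)→(s0,Y,+1)
state=s0 head=2 tape=_YY[X]YX   (s0,X)→(s0,Y,+1)
state=s0 head=3 tape=_YYY[Y]X   (s0,Y)→(s0,_,-1)
state=s0 head=2 tape=_YY[Y]_X   (s0,Y)→(s0,_,-1)
state=s0 head=1 tape=_Y[Y]__X   (s0,Y)→(s0,_,-1)
state=s0 head=0 tape=_[Y]___X   (s0,Y)→(s0,_,-1)
state=s0 head=-1 tape=[_]____X   (s0,_)→(s2,Y,+1)
state=s2 head=0 tape=Y[_]___X   (s2,_)→(s2,Y,-1)
state=s2 head=-1 tape=[Y]Y___X   (s2,Y)→(s2,X,+1)
state=s2 head=0 tape=X[Y]___X   (s2,Y)→(s2,X,+1)
state=s2 head=1 tape=XX[_]__X   (s2,_)→(s2,Y,-1)
state=s2 head=0 tape=X[X]Y__X
The non-blank tape span at halt is XXY__X.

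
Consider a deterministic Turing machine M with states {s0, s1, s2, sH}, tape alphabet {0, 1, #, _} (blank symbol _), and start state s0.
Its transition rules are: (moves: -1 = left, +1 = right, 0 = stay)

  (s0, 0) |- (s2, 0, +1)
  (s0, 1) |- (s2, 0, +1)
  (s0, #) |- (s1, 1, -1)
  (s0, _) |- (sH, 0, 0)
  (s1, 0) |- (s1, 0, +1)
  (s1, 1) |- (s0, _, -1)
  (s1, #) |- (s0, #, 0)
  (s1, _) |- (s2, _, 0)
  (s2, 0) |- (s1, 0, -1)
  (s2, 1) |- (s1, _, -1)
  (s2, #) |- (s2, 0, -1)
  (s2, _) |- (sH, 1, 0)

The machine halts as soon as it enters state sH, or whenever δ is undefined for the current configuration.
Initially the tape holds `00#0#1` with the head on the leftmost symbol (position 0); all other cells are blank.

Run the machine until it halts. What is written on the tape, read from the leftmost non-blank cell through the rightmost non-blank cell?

state=s0 head=0 tape=[0]0#0#1   (s0,0)→(s2,0,+1)
state=s2 head=1 tape=0[0]#0#1   (s2,0)→(s1,0,-1)
state=s1 head=0 tape=[0]0#0#1   (s1,0)→(s1,0,+1)
state=s1 head=1 tape=0[0]#0#1   (s1,0)→(s1,0,+1)
state=s1 head=2 tape=00[#]0#1   (s1,#)→(s0,#,0)
state=s0 head=2 tape=00[#]0#1   (s0,#)→(s1,1,-1)
state=s1 head=1 tape=0[0]10#1   (s1,0)→(s1,0,+1)
state=s1 head=2 tape=00[1]0#1   (s1,1)→(s0,_,-1)
state=s0 head=1 tape=0[0]_0#1   (s0,0)→(s2,0,+1)
state=s2 head=2 tape=00[_]0#1   (s2,_)→(sH,1,0)
state=sH head=2 tape=00[1]0#1
The non-blank tape span at halt is 0010#1.

0010#1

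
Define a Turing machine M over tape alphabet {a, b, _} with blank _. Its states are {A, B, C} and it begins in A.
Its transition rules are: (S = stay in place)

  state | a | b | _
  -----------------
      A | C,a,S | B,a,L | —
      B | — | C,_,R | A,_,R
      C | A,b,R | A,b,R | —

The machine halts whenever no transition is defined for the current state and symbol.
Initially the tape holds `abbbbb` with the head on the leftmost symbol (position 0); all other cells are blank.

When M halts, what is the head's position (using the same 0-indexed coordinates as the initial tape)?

6

state=A head=0 tape=[a]bbbbb_   (A,a)→(C,a,S)
state=C head=0 tape=[a]bbbbb_   (C,a)→(A,b,R)
state=A head=1 tape=b[b]bbbb_   (A,b)→(B,a,L)
state=B head=0 tape=[b]abbbb_   (B,b)→(C,_,R)
state=C head=1 tape=_[a]bbbb_   (C,a)→(A,b,R)
state=A head=2 tape=_b[b]bbb_   (A,b)→(B,a,L)
state=B head=1 tape=_[b]abbb_   (B,b)→(C,_,R)
state=C head=2 tape=__[a]bbb_   (C,a)→(A,b,R)
state=A head=3 tape=__b[b]bb_   (A,b)→(B,a,L)
state=B head=2 tape=__[b]abb_   (B,b)→(C,_,R)
state=C head=3 tape=___[a]bb_   (C,a)→(A,b,R)
state=A head=4 tape=___b[b]b_   (A,b)→(B,a,L)
state=B head=3 tape=___[b]ab_   (B,b)→(C,_,R)
state=C head=4 tape=____[a]b_   (C,a)→(A,b,R)
state=A head=5 tape=____b[b]_   (A,b)→(B,a,L)
state=B head=4 tape=____[b]a_   (B,b)→(C,_,R)
state=C head=5 tape=_____[a]_   (C,a)→(A,b,R)
state=A head=6 tape=_____b[_]
At halt the head is at cell 6.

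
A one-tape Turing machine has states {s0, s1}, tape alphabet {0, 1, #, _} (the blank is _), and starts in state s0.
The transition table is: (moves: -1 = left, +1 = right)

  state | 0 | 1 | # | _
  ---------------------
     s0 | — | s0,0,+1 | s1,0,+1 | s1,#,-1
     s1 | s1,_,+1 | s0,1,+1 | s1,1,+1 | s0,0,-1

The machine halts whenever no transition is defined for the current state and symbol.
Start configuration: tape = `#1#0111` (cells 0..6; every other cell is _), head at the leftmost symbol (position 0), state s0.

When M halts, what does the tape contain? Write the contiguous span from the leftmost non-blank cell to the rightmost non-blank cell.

010_10_00

state=s0 head=0 tape=[#]1#0111__   (s0,#)→(s1,0,+1)
state=s1 head=1 tape=0[1]#0111__   (s1,1)→(s0,1,+1)
state=s0 head=2 tape=01[#]0111__   (s0,#)→(s1,0,+1)
state=s1 head=3 tape=010[0]111__   (s1,0)→(s1,_,+1)
state=s1 head=4 tape=010_[1]11__   (s1,1)→(s0,1,+1)
state=s0 head=5 tape=010_1[1]1__   (s0,1)→(s0,0,+1)
state=s0 head=6 tape=010_10[1]__   (s0,1)→(s0,0,+1)
state=s0 head=7 tape=010_100[_]_   (s0,_)→(s1,#,-1)
state=s1 head=6 tape=010_10[0]#_   (s1,0)→(s1,_,+1)
state=s1 head=7 tape=010_10_[#]_   (s1,#)→(s1,1,+1)
state=s1 head=8 tape=010_10_1[_]   (s1,_)→(s0,0,-1)
state=s0 head=7 tape=010_10_[1]0   (s0,1)→(s0,0,+1)
state=s0 head=8 tape=010_10_0[0]
The non-blank tape span at halt is 010_10_00.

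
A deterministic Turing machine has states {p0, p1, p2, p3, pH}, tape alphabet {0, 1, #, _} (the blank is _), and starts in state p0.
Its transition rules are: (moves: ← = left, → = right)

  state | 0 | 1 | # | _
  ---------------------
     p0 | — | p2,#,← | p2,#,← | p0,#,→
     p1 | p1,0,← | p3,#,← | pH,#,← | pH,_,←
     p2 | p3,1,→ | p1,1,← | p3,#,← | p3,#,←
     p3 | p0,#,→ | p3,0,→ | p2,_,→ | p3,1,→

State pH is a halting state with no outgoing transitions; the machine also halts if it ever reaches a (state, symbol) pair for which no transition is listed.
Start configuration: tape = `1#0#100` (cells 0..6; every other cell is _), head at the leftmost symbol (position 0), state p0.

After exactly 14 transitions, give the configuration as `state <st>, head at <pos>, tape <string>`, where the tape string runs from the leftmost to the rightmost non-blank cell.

p0 | __[1]#0#100   read 1 → write #, move ←, go to p2
p2 | _[_]##0#100   read _ → write #, move ←, go to p3
p3 | [_]###0#100   read _ → write 1, move →, go to p3
p3 | 1[#]##0#100   read # → write _, move →, go to p2
p2 | 1_[#]#0#100   read # → write #, move ←, go to p3
p3 | 1[_]##0#100   read _ → write 1, move →, go to p3
p3 | 11[#]#0#100   read # → write _, move →, go to p2
p2 | 11_[#]0#100   read # → write #, move ←, go to p3
p3 | 11[_]#0#100   read _ → write 1, move →, go to p3
p3 | 111[#]0#100   read # → write _, move →, go to p2
p2 | 111_[0]#100   read 0 → write 1, move →, go to p3
p3 | 111_1[#]100   read # → write _, move →, go to p2
p2 | 111_1_[1]00   read 1 → write 1, move ←, go to p1
p1 | 111_1[_]100   read _ → write _, move ←, go to pH
pH | 111_[1]_100
After 14 steps: state pH, head at 2, tape 111_1_100.

state pH, head at 2, tape 111_1_100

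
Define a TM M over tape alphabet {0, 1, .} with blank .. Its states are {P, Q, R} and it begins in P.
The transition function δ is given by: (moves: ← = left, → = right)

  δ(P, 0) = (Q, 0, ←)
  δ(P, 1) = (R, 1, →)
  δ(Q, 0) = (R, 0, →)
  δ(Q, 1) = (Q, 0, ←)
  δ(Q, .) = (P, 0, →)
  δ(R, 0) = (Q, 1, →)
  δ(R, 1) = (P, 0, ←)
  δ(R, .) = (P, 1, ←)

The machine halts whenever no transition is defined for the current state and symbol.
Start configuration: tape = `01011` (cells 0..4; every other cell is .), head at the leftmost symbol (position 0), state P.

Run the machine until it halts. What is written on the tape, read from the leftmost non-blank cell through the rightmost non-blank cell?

state=P head=0 tape=.[0]1011..   (P,0)→(Q,0,←)
state=Q head=-1 tape=[.]01011..   (Q,.)→(P,0,→)
state=P head=0 tape=0[0]1011..   (P,0)→(Q,0,←)
state=Q head=-1 tape=[0]01011..   (Q,0)→(R,0,→)
state=R head=0 tape=0[0]1011..   (R,0)→(Q,1,→)
state=Q head=1 tape=01[1]011..   (Q,1)→(Q,0,←)
state=Q head=0 tape=0[1]0011..   (Q,1)→(Q,0,←)
state=Q head=-1 tape=[0]00011..   (Q,0)→(R,0,→)
state=R head=0 tape=0[0]0011..   (R,0)→(Q,1,→)
state=Q head=1 tape=01[0]011..   (Q,0)→(R,0,→)
state=R head=2 tape=010[0]11..   (R,0)→(Q,1,→)
state=Q head=3 tape=0101[1]1..   (Q,1)→(Q,0,←)
state=Q head=2 tape=010[1]01..   (Q,1)→(Q,0,←)
state=Q head=1 tape=01[0]001..   (Q,0)→(R,0,→)
state=R head=2 tape=010[0]01..   (R,0)→(Q,1,→)
state=Q head=3 tape=0101[0]1..   (Q,0)→(R,0,→)
state=R head=4 tape=01010[1]..   (R,1)→(P,0,←)
state=P head=3 tape=0101[0]0..   (P,0)→(Q,0,←)
state=Q head=2 tape=010[1]00..   (Q,1)→(Q,0,←)
state=Q head=1 tape=01[0]000..   (Q,0)→(R,0,→)
state=R head=2 tape=010[0]00..   (R,0)→(Q,1,→)
state=Q head=3 tape=0101[0]0..   (Q,0)→(R,0,→)
state=R head=4 tape=01010[0]..   (R,0)→(Q,1,→)
state=Q head=5 tape=010101[.].   (Q,.)→(P,0,→)
state=P head=6 tape=0101010[.]
The non-blank tape span at halt is 0101010.

0101010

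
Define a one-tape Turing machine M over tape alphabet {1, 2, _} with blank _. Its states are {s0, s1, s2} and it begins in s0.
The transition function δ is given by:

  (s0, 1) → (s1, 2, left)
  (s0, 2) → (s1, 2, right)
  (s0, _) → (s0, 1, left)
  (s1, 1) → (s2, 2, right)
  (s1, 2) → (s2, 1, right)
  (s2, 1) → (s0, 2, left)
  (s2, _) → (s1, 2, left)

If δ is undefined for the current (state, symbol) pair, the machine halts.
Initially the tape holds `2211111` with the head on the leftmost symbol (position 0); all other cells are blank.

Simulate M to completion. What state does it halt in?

s2

state=s0 head=0 tape=[2]211111   (s0,2)→(s1,2,right)
state=s1 head=1 tape=2[2]11111   (s1,2)→(s2,1,right)
state=s2 head=2 tape=21[1]1111   (s2,1)→(s0,2,left)
state=s0 head=1 tape=2[1]21111   (s0,1)→(s1,2,left)
state=s1 head=0 tape=[2]221111   (s1,2)→(s2,1,right)
state=s2 head=1 tape=1[2]21111
No transition is defined for (s2, 2); M halts in state s2.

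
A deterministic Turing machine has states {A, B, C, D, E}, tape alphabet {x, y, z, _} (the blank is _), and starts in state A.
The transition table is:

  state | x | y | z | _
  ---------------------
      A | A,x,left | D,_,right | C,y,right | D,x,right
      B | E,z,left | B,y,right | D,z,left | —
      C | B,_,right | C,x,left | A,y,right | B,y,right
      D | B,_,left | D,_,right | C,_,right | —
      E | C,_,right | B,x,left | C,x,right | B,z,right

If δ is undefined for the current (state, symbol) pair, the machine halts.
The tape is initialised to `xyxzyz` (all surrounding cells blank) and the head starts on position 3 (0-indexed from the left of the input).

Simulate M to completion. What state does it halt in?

state=A head=3 tape=xyx[z]yz   (A,z)→(C,y,right)
state=C head=4 tape=xyxy[y]z   (C,y)→(C,x,left)
state=C head=3 tape=xyx[y]xz   (C,y)→(C,x,left)
state=C head=2 tape=xy[x]xxz   (C,x)→(B,_,right)
state=B head=3 tape=xy_[x]xz   (B,x)→(E,z,left)
state=E head=2 tape=xy[_]zxz   (E,_)→(B,z,right)
state=B head=3 tape=xyz[z]xz   (B,z)→(D,z,left)
state=D head=2 tape=xy[z]zxz   (D,z)→(C,_,right)
state=C head=3 tape=xy_[z]xz   (C,z)→(A,y,right)
state=A head=4 tape=xy_y[x]z   (A,x)→(A,x,left)
state=A head=3 tape=xy_[y]xz   (A,y)→(D,_,right)
state=D head=4 tape=xy__[x]z   (D,x)→(B,_,left)
state=B head=3 tape=xy_[_]_z
No transition is defined for (B, _); M halts in state B.

B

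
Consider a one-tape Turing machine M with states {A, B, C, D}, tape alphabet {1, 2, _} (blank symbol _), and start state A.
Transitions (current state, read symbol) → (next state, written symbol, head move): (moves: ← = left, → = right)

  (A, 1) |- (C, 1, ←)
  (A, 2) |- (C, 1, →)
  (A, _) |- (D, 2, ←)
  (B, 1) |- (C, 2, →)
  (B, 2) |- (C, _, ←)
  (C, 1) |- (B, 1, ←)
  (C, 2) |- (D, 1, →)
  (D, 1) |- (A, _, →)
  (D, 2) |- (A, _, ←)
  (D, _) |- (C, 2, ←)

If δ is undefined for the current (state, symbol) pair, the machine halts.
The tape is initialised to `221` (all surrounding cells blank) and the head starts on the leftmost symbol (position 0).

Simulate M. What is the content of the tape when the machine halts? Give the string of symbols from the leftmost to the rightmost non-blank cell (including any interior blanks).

state=A head=0 tape=_[2]21_   (A,2)→(C,1,→)
state=C head=1 tape=_1[2]1_   (C,2)→(D,1,→)
state=D head=2 tape=_11[1]_   (D,1)→(A,_,→)
state=A head=3 tape=_11_[_]   (A,_)→(D,2,←)
state=D head=2 tape=_11[_]2   (D,_)→(C,2,←)
state=C head=1 tape=_1[1]22   (C,1)→(B,1,←)
state=B head=0 tape=_[1]122   (B,1)→(C,2,→)
state=C head=1 tape=_2[1]22   (C,1)→(B,1,←)
state=B head=0 tape=_[2]122   (B,2)→(C,_,←)
state=C head=-1 tape=[_]_122
The non-blank tape span at halt is 122.

122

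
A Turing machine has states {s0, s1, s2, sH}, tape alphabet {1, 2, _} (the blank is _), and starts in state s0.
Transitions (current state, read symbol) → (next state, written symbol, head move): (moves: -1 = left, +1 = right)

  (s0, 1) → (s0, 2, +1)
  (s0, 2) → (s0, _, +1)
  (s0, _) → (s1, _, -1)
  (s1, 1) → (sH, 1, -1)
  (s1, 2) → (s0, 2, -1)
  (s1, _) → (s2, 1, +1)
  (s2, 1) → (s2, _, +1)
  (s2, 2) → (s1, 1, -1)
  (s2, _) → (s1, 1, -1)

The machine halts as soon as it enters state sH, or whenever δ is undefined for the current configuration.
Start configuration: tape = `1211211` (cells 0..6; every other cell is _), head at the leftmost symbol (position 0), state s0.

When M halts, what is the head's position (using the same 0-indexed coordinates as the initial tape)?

5

s0 | [1]211211_   read 1 → write 2, move +1, go to s0
s0 | 2[2]11211_   read 2 → write _, move +1, go to s0
s0 | 2_[1]1211_   read 1 → write 2, move +1, go to s0
s0 | 2_2[1]211_   read 1 → write 2, move +1, go to s0
s0 | 2_22[2]11_   read 2 → write _, move +1, go to s0
s0 | 2_22_[1]1_   read 1 → write 2, move +1, go to s0
s0 | 2_22_2[1]_   read 1 → write 2, move +1, go to s0
s0 | 2_22_22[_]   read _ → write _, move -1, go to s1
s1 | 2_22_2[2]_   read 2 → write 2, move -1, go to s0
s0 | 2_22_[2]2_   read 2 → write _, move +1, go to s0
s0 | 2_22__[2]_   read 2 → write _, move +1, go to s0
s0 | 2_22___[_]   read _ → write _, move -1, go to s1
s1 | 2_22__[_]_   read _ → write 1, move +1, go to s2
s2 | 2_22__1[_]   read _ → write 1, move -1, go to s1
s1 | 2_22__[1]1   read 1 → write 1, move -1, go to sH
sH | 2_22_[_]11
At halt the head is at cell 5.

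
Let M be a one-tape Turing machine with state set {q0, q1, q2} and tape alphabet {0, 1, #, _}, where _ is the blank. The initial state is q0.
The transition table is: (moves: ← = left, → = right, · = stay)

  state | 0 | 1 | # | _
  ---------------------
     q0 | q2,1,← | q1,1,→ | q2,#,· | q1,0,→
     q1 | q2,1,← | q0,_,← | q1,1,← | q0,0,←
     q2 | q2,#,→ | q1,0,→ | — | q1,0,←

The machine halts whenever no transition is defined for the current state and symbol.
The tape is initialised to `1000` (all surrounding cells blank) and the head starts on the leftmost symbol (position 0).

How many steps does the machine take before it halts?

16

state=q0 head=0 tape=___[1]000   (q0,1)→(q1,1,→)
state=q1 head=1 tape=___1[0]00   (q1,0)→(q2,1,←)
state=q2 head=0 tape=___[1]100   (q2,1)→(q1,0,→)
state=q1 head=1 tape=___0[1]00   (q1,1)→(q0,_,←)
state=q0 head=0 tape=___[0]_00   (q0,0)→(q2,1,←)
state=q2 head=-1 tape=__[_]1_00   (q2,_)→(q1,0,←)
state=q1 head=-2 tape=_[_]01_00   (q1,_)→(q0,0,←)
state=q0 head=-3 tape=[_]001_00   (q0,_)→(q1,0,→)
state=q1 head=-2 tape=0[0]01_00   (q1,0)→(q2,1,←)
state=q2 head=-3 tape=[0]101_00   (q2,0)→(q2,#,→)
state=q2 head=-2 tape=#[1]01_00   (q2,1)→(q1,0,→)
state=q1 head=-1 tape=#0[0]1_00   (q1,0)→(q2,1,←)
state=q2 head=-2 tape=#[0]11_00   (q2,0)→(q2,#,→)
state=q2 head=-1 tape=##[1]1_00   (q2,1)→(q1,0,→)
state=q1 head=0 tape=##0[1]_00   (q1,1)→(q0,_,←)
state=q0 head=-1 tape=##[0]__00   (q0,0)→(q2,1,←)
state=q2 head=-2 tape=#[#]1__00
M halts after 16 transitions.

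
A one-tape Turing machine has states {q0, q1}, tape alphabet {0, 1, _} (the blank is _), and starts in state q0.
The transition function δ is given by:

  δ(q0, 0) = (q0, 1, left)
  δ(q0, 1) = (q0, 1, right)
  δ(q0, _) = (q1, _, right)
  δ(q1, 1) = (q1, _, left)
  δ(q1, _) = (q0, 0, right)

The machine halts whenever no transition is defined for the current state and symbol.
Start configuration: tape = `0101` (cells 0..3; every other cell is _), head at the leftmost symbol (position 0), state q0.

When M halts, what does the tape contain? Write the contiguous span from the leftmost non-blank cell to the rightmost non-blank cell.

00_01

q0 | _[0]101   read 0 → write 1, move left, go to q0
q0 | [_]1101   read _ → write _, move right, go to q1
q1 | _[1]101   read 1 → write _, move left, go to q1
q1 | [_]_101   read _ → write 0, move right, go to q0
q0 | 0[_]101   read _ → write _, move right, go to q1
q1 | 0_[1]01   read 1 → write _, move left, go to q1
q1 | 0[_]_01   read _ → write 0, move right, go to q0
q0 | 00[_]01   read _ → write _, move right, go to q1
q1 | 00_[0]1
The non-blank tape span at halt is 00_01.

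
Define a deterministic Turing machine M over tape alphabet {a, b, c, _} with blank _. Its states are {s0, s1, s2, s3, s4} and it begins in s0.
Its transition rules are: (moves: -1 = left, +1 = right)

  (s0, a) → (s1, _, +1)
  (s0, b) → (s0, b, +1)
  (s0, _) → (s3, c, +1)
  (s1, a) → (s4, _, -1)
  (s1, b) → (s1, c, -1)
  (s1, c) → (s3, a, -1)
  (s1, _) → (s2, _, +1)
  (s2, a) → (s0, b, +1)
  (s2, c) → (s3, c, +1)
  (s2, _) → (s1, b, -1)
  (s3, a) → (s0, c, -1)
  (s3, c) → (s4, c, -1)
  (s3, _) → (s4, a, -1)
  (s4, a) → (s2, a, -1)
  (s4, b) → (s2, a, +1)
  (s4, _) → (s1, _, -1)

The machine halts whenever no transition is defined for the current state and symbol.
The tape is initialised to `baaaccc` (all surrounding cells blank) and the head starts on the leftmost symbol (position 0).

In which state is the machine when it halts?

state=s0 head=0 tape=_[b]aaaccc   (s0,b)→(s0,b,+1)
state=s0 head=1 tape=_b[a]aaccc   (s0,a)→(s1,_,+1)
state=s1 head=2 tape=_b_[a]accc   (s1,a)→(s4,_,-1)
state=s4 head=1 tape=_b[_]_accc   (s4,_)→(s1,_,-1)
state=s1 head=0 tape=_[b]__accc   (s1,b)→(s1,c,-1)
state=s1 head=-1 tape=[_]c__accc   (s1,_)→(s2,_,+1)
state=s2 head=0 tape=_[c]__accc   (s2,c)→(s3,c,+1)
state=s3 head=1 tape=_c[_]_accc   (s3,_)→(s4,a,-1)
state=s4 head=0 tape=_[c]a_accc
No transition is defined for (s4, c); M halts in state s4.

s4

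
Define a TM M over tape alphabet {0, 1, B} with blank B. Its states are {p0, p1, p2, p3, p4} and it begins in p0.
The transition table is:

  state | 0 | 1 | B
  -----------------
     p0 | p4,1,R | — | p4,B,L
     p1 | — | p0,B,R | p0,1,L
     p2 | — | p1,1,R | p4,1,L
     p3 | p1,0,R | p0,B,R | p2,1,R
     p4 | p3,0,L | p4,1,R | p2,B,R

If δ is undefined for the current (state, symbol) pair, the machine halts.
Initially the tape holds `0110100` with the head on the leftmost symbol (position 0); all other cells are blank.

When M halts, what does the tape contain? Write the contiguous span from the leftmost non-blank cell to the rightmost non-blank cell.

p0 | [0]110100BBB   read 0 → write 1, move R, go to p4
p4 | 1[1]10100BBB   read 1 → write 1, move R, go to p4
p4 | 11[1]0100BBB   read 1 → write 1, move R, go to p4
p4 | 111[0]100BBB   read 0 → write 0, move L, go to p3
p3 | 11[1]0100BBB   read 1 → write B, move R, go to p0
p0 | 11B[0]100BBB   read 0 → write 1, move R, go to p4
p4 | 11B1[1]00BBB   read 1 → write 1, move R, go to p4
p4 | 11B11[0]0BBB   read 0 → write 0, move L, go to p3
p3 | 11B1[1]00BBB   read 1 → write B, move R, go to p0
p0 | 11B1B[0]0BBB   read 0 → write 1, move R, go to p4
p4 | 11B1B1[0]BBB   read 0 → write 0, move L, go to p3
p3 | 11B1B[1]0BBB   read 1 → write B, move R, go to p0
p0 | 11B1BB[0]BBB   read 0 → write 1, move R, go to p4
p4 | 11B1BB1[B]BB   read B → write B, move R, go to p2
p2 | 11B1BB1B[B]B   read B → write 1, move L, go to p4
p4 | 11B1BB1[B]1B   read B → write B, move R, go to p2
p2 | 11B1BB1B[1]B   read 1 → write 1, move R, go to p1
p1 | 11B1BB1B1[B]   read B → write 1, move L, go to p0
p0 | 11B1BB1B[1]1
The non-blank tape span at halt is 11B1BB1B11.

11B1BB1B11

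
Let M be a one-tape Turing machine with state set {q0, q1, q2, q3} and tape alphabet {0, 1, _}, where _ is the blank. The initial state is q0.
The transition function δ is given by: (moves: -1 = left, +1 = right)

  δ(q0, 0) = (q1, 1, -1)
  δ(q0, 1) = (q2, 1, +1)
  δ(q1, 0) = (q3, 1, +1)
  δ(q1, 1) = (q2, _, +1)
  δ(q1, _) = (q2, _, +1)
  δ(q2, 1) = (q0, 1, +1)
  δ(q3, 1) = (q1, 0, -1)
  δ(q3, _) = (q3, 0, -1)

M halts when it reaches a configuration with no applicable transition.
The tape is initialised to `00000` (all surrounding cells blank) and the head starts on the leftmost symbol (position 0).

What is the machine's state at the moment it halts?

q0

q0 | _[0]0000_   read 0 → write 1, move -1, go to q1
q1 | [_]10000_   read _ → write _, move +1, go to q2
q2 | _[1]0000_   read 1 → write 1, move +1, go to q0
q0 | _1[0]000_   read 0 → write 1, move -1, go to q1
q1 | _[1]1000_   read 1 → write _, move +1, go to q2
q2 | __[1]000_   read 1 → write 1, move +1, go to q0
q0 | __1[0]00_   read 0 → write 1, move -1, go to q1
q1 | __[1]100_   read 1 → write _, move +1, go to q2
q2 | ___[1]00_   read 1 → write 1, move +1, go to q0
q0 | ___1[0]0_   read 0 → write 1, move -1, go to q1
q1 | ___[1]10_   read 1 → write _, move +1, go to q2
q2 | ____[1]0_   read 1 → write 1, move +1, go to q0
q0 | ____1[0]_   read 0 → write 1, move -1, go to q1
q1 | ____[1]1_   read 1 → write _, move +1, go to q2
q2 | _____[1]_   read 1 → write 1, move +1, go to q0
q0 | _____1[_]
No transition is defined for (q0, _); M halts in state q0.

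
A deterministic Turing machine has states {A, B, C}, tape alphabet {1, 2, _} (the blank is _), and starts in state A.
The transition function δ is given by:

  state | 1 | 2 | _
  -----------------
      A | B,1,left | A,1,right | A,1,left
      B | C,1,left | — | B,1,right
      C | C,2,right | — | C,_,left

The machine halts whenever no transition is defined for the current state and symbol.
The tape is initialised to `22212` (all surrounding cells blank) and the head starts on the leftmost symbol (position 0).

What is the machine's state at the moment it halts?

A | [2]2212   read 2 → write 1, move right, go to A
A | 1[2]212   read 2 → write 1, move right, go to A
A | 11[2]12   read 2 → write 1, move right, go to A
A | 111[1]2   read 1 → write 1, move left, go to B
B | 11[1]12   read 1 → write 1, move left, go to C
C | 1[1]112   read 1 → write 2, move right, go to C
C | 12[1]12   read 1 → write 2, move right, go to C
C | 122[1]2   read 1 → write 2, move right, go to C
C | 1222[2]
No transition is defined for (C, 2); M halts in state C.

C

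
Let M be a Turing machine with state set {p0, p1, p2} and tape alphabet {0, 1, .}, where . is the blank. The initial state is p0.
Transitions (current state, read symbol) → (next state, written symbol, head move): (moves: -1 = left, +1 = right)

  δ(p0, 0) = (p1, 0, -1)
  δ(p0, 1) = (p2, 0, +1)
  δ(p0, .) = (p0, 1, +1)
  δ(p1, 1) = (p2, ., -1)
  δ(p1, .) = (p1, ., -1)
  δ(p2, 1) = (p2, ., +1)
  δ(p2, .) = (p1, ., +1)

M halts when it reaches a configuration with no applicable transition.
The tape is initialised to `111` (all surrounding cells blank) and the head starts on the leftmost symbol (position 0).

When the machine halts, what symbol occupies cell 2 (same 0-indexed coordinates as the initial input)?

.

p0 | [1]11..   read 1 → write 0, move +1, go to p2
p2 | 0[1]1..   read 1 → write ., move +1, go to p2
p2 | 0.[1]..   read 1 → write ., move +1, go to p2
p2 | 0..[.].   read . → write ., move +1, go to p1
p1 | 0...[.]   read . → write ., move -1, go to p1
p1 | 0..[.].   read . → write ., move -1, go to p1
p1 | 0.[.]..   read . → write ., move -1, go to p1
p1 | 0[.]...   read . → write ., move -1, go to p1
p1 | [0]....
Cell 2 holds . when M halts.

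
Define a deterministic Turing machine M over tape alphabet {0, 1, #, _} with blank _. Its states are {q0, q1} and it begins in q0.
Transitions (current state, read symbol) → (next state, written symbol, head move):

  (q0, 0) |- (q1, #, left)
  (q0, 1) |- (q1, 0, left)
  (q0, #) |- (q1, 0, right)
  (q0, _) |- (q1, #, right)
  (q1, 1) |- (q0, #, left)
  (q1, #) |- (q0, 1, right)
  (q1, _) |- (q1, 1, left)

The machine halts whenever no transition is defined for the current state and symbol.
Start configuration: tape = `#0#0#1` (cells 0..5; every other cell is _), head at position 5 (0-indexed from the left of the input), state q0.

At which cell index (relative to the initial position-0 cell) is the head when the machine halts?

5

state=q0 head=5 tape=#0#0#[1]_   (q0,1)→(q1,0,left)
state=q1 head=4 tape=#0#0[#]0_   (q1,#)→(q0,1,right)
state=q0 head=5 tape=#0#01[0]_   (q0,0)→(q1,#,left)
state=q1 head=4 tape=#0#0[1]#_   (q1,1)→(q0,#,left)
state=q0 head=3 tape=#0#[0]##_   (q0,0)→(q1,#,left)
state=q1 head=2 tape=#0[#]###_   (q1,#)→(q0,1,right)
state=q0 head=3 tape=#01[#]##_   (q0,#)→(q1,0,right)
state=q1 head=4 tape=#010[#]#_   (q1,#)→(q0,1,right)
state=q0 head=5 tape=#0101[#]_   (q0,#)→(q1,0,right)
state=q1 head=6 tape=#01010[_]   (q1,_)→(q1,1,left)
state=q1 head=5 tape=#0101[0]1
At halt the head is at cell 5.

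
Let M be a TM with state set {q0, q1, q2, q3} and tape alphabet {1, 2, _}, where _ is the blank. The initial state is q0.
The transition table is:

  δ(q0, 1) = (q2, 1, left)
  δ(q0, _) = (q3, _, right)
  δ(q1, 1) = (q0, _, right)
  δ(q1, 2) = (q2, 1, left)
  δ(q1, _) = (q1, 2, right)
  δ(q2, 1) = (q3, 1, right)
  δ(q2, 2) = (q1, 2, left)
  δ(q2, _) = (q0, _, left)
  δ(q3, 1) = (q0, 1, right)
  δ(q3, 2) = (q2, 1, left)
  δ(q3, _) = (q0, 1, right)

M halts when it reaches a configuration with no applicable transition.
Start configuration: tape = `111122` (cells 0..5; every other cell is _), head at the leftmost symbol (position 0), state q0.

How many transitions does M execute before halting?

state=q0 head=0 tape=__[1]11122   (q0,1)→(q2,1,left)
state=q2 head=-1 tape=_[_]111122   (q2,_)→(q0,_,left)
state=q0 head=-2 tape=[_]_111122   (q0,_)→(q3,_,right)
state=q3 head=-1 tape=_[_]111122   (q3,_)→(q0,1,right)
state=q0 head=0 tape=_1[1]11122   (q0,1)→(q2,1,left)
state=q2 head=-1 tape=_[1]111122   (q2,1)→(q3,1,right)
state=q3 head=0 tape=_1[1]11122   (q3,1)→(q0,1,right)
state=q0 head=1 tape=_11[1]1122   (q0,1)→(q2,1,left)
state=q2 head=0 tape=_1[1]11122   (q2,1)→(q3,1,right)
state=q3 head=1 tape=_11[1]1122   (q3,1)→(q0,1,right)
state=q0 head=2 tape=_111[1]122   (q0,1)→(q2,1,left)
state=q2 head=1 tape=_11[1]1122   (q2,1)→(q3,1,right)
state=q3 head=2 tape=_111[1]122   (q3,1)→(q0,1,right)
state=q0 head=3 tape=_1111[1]22   (q0,1)→(q2,1,left)
state=q2 head=2 tape=_111[1]122   (q2,1)→(q3,1,right)
state=q3 head=3 tape=_1111[1]22   (q3,1)→(q0,1,right)
state=q0 head=4 tape=_11111[2]2
M halts after 16 transitions.

16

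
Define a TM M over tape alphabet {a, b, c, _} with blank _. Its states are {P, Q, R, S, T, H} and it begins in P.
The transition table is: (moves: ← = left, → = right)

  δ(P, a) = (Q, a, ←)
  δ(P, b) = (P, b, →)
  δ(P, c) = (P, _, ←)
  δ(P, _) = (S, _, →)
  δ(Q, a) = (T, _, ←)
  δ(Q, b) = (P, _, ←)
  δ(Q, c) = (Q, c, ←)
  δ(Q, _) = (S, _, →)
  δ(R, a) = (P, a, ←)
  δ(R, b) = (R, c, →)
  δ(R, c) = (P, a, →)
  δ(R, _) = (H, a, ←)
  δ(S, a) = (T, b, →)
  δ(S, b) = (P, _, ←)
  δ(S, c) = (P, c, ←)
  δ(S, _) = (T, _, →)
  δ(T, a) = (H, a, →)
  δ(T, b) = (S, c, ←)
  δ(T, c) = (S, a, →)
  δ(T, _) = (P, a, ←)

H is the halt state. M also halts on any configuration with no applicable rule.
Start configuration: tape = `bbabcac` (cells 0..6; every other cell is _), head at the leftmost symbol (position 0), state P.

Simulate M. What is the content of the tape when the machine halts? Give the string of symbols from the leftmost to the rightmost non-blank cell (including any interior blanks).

b__baba__a

state=P head=0 tape=[b]babcac____   (P,b)→(P,b,→)
state=P head=1 tape=b[b]abcac____   (P,b)→(P,b,→)
state=P head=2 tape=bb[a]bcac____   (P,a)→(Q,a,←)
state=Q head=1 tape=b[b]abcac____   (Q,b)→(P,_,←)
state=P head=0 tape=[b]_abcac____   (P,b)→(P,b,→)
state=P head=1 tape=b[_]abcac____   (P,_)→(S,_,→)
state=S head=2 tape=b_[a]bcac____   (S,a)→(T,b,→)
state=T head=3 tape=b_b[b]cac____   (T,b)→(S,c,←)
state=S head=2 tape=b_[b]ccac____   (S,b)→(P,_,←)
state=P head=1 tape=b[_]_ccac____   (P,_)→(S,_,→)
state=S head=2 tape=b_[_]ccac____   (S,_)→(T,_,→)
state=T head=3 tape=b__[c]cac____   (T,c)→(S,a,→)
state=S head=4 tape=b__a[c]ac____   (S,c)→(P,c,←)
state=P head=3 tape=b__[a]cac____   (P,a)→(Q,a,←)
state=Q head=2 tape=b_[_]acac____   (Q,_)→(S,_,→)
state=S head=3 tape=b__[a]cac____   (S,a)→(T,b,→)
state=T head=4 tape=b__b[c]ac____   (T,c)→(S,a,→)
state=S head=5 tape=b__ba[a]c____   (S,a)→(T,b,→)
state=T head=6 tape=b__bab[c]____   (T,c)→(S,a,→)
state=S head=7 tape=b__baba[_]___   (S,_)→(T,_,→)
state=T head=8 tape=b__baba_[_]__   (T,_)→(P,a,←)
state=P head=7 tape=b__baba[_]a__   (P,_)→(S,_,→)
state=S head=8 tape=b__baba_[a]__   (S,a)→(T,b,→)
state=T head=9 tape=b__baba_b[_]_   (T,_)→(P,a,←)
state=P head=8 tape=b__baba_[b]a_   (P,b)→(P,b,→)
state=P head=9 tape=b__baba_b[a]_   (P,a)→(Q,a,←)
state=Q head=8 tape=b__baba_[b]a_   (Q,b)→(P,_,←)
state=P head=7 tape=b__baba[_]_a_   (P,_)→(S,_,→)
state=S head=8 tape=b__baba_[_]a_   (S,_)→(T,_,→)
state=T head=9 tape=b__baba__[a]_   (T,a)→(H,a,→)
state=H head=10 tape=b__baba__a[_]
The non-blank tape span at halt is b__baba__a.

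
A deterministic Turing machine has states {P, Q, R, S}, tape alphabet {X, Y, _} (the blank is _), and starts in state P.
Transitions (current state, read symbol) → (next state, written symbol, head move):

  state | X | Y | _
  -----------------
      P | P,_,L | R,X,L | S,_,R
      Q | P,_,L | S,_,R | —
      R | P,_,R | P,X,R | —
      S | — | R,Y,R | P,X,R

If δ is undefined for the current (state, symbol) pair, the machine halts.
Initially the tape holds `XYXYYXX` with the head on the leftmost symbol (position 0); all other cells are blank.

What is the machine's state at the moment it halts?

R

P | _[X]YXYYXX   read X → write _, move L, go to P
P | [_]_YXYYXX   read _ → write _, move R, go to S
S | _[_]YXYYXX   read _ → write X, move R, go to P
P | _X[Y]XYYXX   read Y → write X, move L, go to R
R | _[X]XXYYXX   read X → write _, move R, go to P
P | __[X]XYYXX   read X → write _, move L, go to P
P | _[_]_XYYXX   read _ → write _, move R, go to S
S | __[_]XYYXX   read _ → write X, move R, go to P
P | __X[X]YYXX   read X → write _, move L, go to P
P | __[X]_YYXX   read X → write _, move L, go to P
P | _[_]__YYXX   read _ → write _, move R, go to S
S | __[_]_YYXX   read _ → write X, move R, go to P
P | __X[_]YYXX   read _ → write _, move R, go to S
S | __X_[Y]YXX   read Y → write Y, move R, go to R
R | __X_Y[Y]XX   read Y → write X, move R, go to P
P | __X_YX[X]X   read X → write _, move L, go to P
P | __X_Y[X]_X   read X → write _, move L, go to P
P | __X_[Y]__X   read Y → write X, move L, go to R
R | __X[_]X__X
No transition is defined for (R, _); M halts in state R.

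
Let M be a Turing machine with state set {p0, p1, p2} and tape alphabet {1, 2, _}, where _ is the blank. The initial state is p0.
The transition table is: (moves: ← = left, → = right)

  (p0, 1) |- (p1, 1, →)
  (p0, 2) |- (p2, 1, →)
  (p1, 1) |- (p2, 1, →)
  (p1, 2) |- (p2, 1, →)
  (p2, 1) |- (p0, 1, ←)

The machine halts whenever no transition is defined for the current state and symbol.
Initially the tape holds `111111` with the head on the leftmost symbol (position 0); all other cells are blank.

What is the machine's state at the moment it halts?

p2

state=p0 head=0 tape=[1]11111_   (p0,1)→(p1,1,→)
state=p1 head=1 tape=1[1]1111_   (p1,1)→(p2,1,→)
state=p2 head=2 tape=11[1]111_   (p2,1)→(p0,1,←)
state=p0 head=1 tape=1[1]1111_   (p0,1)→(p1,1,→)
state=p1 head=2 tape=11[1]111_   (p1,1)→(p2,1,→)
state=p2 head=3 tape=111[1]11_   (p2,1)→(p0,1,←)
state=p0 head=2 tape=11[1]111_   (p0,1)→(p1,1,→)
state=p1 head=3 tape=111[1]11_   (p1,1)→(p2,1,→)
state=p2 head=4 tape=1111[1]1_   (p2,1)→(p0,1,←)
state=p0 head=3 tape=111[1]11_   (p0,1)→(p1,1,→)
state=p1 head=4 tape=1111[1]1_   (p1,1)→(p2,1,→)
state=p2 head=5 tape=11111[1]_   (p2,1)→(p0,1,←)
state=p0 head=4 tape=1111[1]1_   (p0,1)→(p1,1,→)
state=p1 head=5 tape=11111[1]_   (p1,1)→(p2,1,→)
state=p2 head=6 tape=111111[_]
No transition is defined for (p2, _); M halts in state p2.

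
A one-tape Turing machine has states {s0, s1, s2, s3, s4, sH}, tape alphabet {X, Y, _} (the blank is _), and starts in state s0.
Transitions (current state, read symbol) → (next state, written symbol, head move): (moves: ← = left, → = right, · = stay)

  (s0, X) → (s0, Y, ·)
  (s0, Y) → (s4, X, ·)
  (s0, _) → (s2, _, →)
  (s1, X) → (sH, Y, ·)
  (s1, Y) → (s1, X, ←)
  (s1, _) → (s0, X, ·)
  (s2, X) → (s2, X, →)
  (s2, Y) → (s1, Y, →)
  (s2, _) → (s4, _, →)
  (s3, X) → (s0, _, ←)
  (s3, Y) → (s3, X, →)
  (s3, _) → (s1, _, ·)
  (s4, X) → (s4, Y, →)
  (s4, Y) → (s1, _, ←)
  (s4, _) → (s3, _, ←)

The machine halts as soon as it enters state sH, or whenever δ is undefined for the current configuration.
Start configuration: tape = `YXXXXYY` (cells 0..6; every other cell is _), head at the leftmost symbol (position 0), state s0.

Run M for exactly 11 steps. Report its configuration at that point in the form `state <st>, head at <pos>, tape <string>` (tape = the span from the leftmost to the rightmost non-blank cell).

s0 | [Y]XXXXYY   read Y → write X, move ·, go to s4
s4 | [X]XXXXYY   read X → write Y, move →, go to s4
s4 | Y[X]XXXYY   read X → write Y, move →, go to s4
s4 | YY[X]XXYY   read X → write Y, move →, go to s4
s4 | YYY[X]XYY   read X → write Y, move →, go to s4
s4 | YYYY[X]YY   read X → write Y, move →, go to s4
s4 | YYYYY[Y]Y   read Y → write _, move ←, go to s1
s1 | YYYY[Y]_Y   read Y → write X, move ←, go to s1
s1 | YYY[Y]X_Y   read Y → write X, move ←, go to s1
s1 | YY[Y]XX_Y   read Y → write X, move ←, go to s1
s1 | Y[Y]XXX_Y   read Y → write X, move ←, go to s1
s1 | [Y]XXXX_Y
After 11 steps: state s1, head at 0, tape YXXXX_Y.

state s1, head at 0, tape YXXXX_Y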